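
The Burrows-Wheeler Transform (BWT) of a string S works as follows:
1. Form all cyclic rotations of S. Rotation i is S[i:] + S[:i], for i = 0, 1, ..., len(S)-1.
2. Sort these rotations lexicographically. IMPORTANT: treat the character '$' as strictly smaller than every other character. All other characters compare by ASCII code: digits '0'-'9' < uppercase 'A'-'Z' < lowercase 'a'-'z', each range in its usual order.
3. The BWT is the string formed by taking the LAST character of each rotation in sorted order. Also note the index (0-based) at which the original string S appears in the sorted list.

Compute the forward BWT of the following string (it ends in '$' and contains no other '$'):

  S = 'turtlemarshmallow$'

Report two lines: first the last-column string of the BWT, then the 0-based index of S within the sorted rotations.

All 18 rotations (rotation i = S[i:]+S[:i]):
  rot[0] = turtlemarshmallow$
  rot[1] = urtlemarshmallow$t
  rot[2] = rtlemarshmallow$tu
  rot[3] = tlemarshmallow$tur
  rot[4] = lemarshmallow$turt
  rot[5] = emarshmallow$turtl
  rot[6] = marshmallow$turtle
  rot[7] = arshmallow$turtlem
  rot[8] = rshmallow$turtlema
  rot[9] = shmallow$turtlemar
  rot[10] = hmallow$turtlemars
  rot[11] = mallow$turtlemarsh
  rot[12] = allow$turtlemarshm
  rot[13] = llow$turtlemarshma
  rot[14] = low$turtlemarshmal
  rot[15] = ow$turtlemarshmall
  rot[16] = w$turtlemarshmallo
  rot[17] = $turtlemarshmallow
Sorted (with $ < everything):
  sorted[0] = $turtlemarshmallow  (last char: 'w')
  sorted[1] = allow$turtlemarshm  (last char: 'm')
  sorted[2] = arshmallow$turtlem  (last char: 'm')
  sorted[3] = emarshmallow$turtl  (last char: 'l')
  sorted[4] = hmallow$turtlemars  (last char: 's')
  sorted[5] = lemarshmallow$turt  (last char: 't')
  sorted[6] = llow$turtlemarshma  (last char: 'a')
  sorted[7] = low$turtlemarshmal  (last char: 'l')
  sorted[8] = mallow$turtlemarsh  (last char: 'h')
  sorted[9] = marshmallow$turtle  (last char: 'e')
  sorted[10] = ow$turtlemarshmall  (last char: 'l')
  sorted[11] = rshmallow$turtlema  (last char: 'a')
  sorted[12] = rtlemarshmallow$tu  (last char: 'u')
  sorted[13] = shmallow$turtlemar  (last char: 'r')
  sorted[14] = tlemarshmallow$tur  (last char: 'r')
  sorted[15] = turtlemarshmallow$  (last char: '$')
  sorted[16] = urtlemarshmallow$t  (last char: 't')
  sorted[17] = w$turtlemarshmallo  (last char: 'o')
Last column: wmmlstalhelaurr$to
Original string S is at sorted index 15

Answer: wmmlstalhelaurr$to
15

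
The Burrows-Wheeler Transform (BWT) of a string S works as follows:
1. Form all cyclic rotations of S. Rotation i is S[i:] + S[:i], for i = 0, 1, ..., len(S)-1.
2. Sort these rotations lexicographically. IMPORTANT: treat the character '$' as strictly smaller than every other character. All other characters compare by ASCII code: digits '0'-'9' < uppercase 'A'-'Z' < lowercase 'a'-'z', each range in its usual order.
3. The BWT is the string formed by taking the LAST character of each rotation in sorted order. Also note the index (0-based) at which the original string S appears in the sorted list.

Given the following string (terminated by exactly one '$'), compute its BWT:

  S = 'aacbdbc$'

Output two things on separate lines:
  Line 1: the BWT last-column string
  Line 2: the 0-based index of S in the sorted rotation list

All 8 rotations (rotation i = S[i:]+S[:i]):
  rot[0] = aacbdbc$
  rot[1] = acbdbc$a
  rot[2] = cbdbc$aa
  rot[3] = bdbc$aac
  rot[4] = dbc$aacb
  rot[5] = bc$aacbd
  rot[6] = c$aacbdb
  rot[7] = $aacbdbc
Sorted (with $ < everything):
  sorted[0] = $aacbdbc  (last char: 'c')
  sorted[1] = aacbdbc$  (last char: '$')
  sorted[2] = acbdbc$a  (last char: 'a')
  sorted[3] = bc$aacbd  (last char: 'd')
  sorted[4] = bdbc$aac  (last char: 'c')
  sorted[5] = c$aacbdb  (last char: 'b')
  sorted[6] = cbdbc$aa  (last char: 'a')
  sorted[7] = dbc$aacb  (last char: 'b')
Last column: c$adcbab
Original string S is at sorted index 1

Answer: c$adcbab
1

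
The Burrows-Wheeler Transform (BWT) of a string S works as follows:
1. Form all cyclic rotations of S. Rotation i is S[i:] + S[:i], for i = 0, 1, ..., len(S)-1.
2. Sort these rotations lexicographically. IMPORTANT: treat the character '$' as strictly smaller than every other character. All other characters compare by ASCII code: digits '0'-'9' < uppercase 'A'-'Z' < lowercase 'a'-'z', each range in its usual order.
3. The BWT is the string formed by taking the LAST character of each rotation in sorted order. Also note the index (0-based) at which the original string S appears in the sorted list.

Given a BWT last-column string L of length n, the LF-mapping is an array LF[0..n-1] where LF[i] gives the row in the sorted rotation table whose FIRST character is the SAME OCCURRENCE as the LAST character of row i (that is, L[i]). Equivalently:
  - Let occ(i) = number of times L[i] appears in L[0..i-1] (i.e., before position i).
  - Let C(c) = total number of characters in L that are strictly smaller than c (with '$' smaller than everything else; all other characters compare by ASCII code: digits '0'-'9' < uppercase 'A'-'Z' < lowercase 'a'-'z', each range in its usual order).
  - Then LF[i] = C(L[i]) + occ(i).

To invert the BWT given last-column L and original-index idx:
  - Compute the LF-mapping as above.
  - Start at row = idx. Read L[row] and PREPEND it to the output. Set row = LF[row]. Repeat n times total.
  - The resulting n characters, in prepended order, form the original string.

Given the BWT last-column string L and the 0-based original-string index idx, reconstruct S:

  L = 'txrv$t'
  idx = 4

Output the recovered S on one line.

LF mapping: 2 5 1 4 0 3
Walk LF starting at row 4, prepending L[row]:
  step 1: row=4, L[4]='$', prepend. Next row=LF[4]=0
  step 2: row=0, L[0]='t', prepend. Next row=LF[0]=2
  step 3: row=2, L[2]='r', prepend. Next row=LF[2]=1
  step 4: row=1, L[1]='x', prepend. Next row=LF[1]=5
  step 5: row=5, L[5]='t', prepend. Next row=LF[5]=3
  step 6: row=3, L[3]='v', prepend. Next row=LF[3]=4
Reversed output: vtxrt$

Answer: vtxrt$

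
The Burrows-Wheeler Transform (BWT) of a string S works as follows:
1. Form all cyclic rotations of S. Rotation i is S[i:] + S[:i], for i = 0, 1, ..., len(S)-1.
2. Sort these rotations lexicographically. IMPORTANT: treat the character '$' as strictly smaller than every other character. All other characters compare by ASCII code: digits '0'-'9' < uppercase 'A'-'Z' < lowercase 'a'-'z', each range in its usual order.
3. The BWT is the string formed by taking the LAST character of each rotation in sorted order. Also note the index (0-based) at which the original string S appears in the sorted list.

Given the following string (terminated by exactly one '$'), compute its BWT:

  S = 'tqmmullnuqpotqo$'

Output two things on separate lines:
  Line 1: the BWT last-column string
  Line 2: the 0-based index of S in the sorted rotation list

Answer: oulqmlqpqttu$omn
12

Derivation:
All 16 rotations (rotation i = S[i:]+S[:i]):
  rot[0] = tqmmullnuqpotqo$
  rot[1] = qmmullnuqpotqo$t
  rot[2] = mmullnuqpotqo$tq
  rot[3] = mullnuqpotqo$tqm
  rot[4] = ullnuqpotqo$tqmm
  rot[5] = llnuqpotqo$tqmmu
  rot[6] = lnuqpotqo$tqmmul
  rot[7] = nuqpotqo$tqmmull
  rot[8] = uqpotqo$tqmmulln
  rot[9] = qpotqo$tqmmullnu
  rot[10] = potqo$tqmmullnuq
  rot[11] = otqo$tqmmullnuqp
  rot[12] = tqo$tqmmullnuqpo
  rot[13] = qo$tqmmullnuqpot
  rot[14] = o$tqmmullnuqpotq
  rot[15] = $tqmmullnuqpotqo
Sorted (with $ < everything):
  sorted[0] = $tqmmullnuqpotqo  (last char: 'o')
  sorted[1] = llnuqpotqo$tqmmu  (last char: 'u')
  sorted[2] = lnuqpotqo$tqmmul  (last char: 'l')
  sorted[3] = mmullnuqpotqo$tq  (last char: 'q')
  sorted[4] = mullnuqpotqo$tqm  (last char: 'm')
  sorted[5] = nuqpotqo$tqmmull  (last char: 'l')
  sorted[6] = o$tqmmullnuqpotq  (last char: 'q')
  sorted[7] = otqo$tqmmullnuqp  (last char: 'p')
  sorted[8] = potqo$tqmmullnuq  (last char: 'q')
  sorted[9] = qmmullnuqpotqo$t  (last char: 't')
  sorted[10] = qo$tqmmullnuqpot  (last char: 't')
  sorted[11] = qpotqo$tqmmullnu  (last char: 'u')
  sorted[12] = tqmmullnuqpotqo$  (last char: '$')
  sorted[13] = tqo$tqmmullnuqpo  (last char: 'o')
  sorted[14] = ullnuqpotqo$tqmm  (last char: 'm')
  sorted[15] = uqpotqo$tqmmulln  (last char: 'n')
Last column: oulqmlqpqttu$omn
Original string S is at sorted index 12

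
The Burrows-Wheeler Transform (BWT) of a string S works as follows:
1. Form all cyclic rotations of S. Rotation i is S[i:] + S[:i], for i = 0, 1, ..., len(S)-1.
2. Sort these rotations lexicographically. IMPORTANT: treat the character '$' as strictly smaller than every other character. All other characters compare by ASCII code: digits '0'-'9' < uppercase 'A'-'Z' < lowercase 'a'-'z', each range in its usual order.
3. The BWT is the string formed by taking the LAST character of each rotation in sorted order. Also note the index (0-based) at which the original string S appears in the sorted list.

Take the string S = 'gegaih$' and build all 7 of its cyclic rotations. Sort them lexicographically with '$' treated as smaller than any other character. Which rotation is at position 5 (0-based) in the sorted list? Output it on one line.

All 7 rotations (rotation i = S[i:]+S[:i]):
  rot[0] = gegaih$
  rot[1] = egaih$g
  rot[2] = gaih$ge
  rot[3] = aih$geg
  rot[4] = ih$gega
  rot[5] = h$gegai
  rot[6] = $gegaih
Sorted (with $ < everything):
  sorted[0] = $gegaih
  sorted[1] = aih$geg
  sorted[2] = egaih$g
  sorted[3] = gaih$ge
  sorted[4] = gegaih$
  sorted[5] = h$gegai
  sorted[6] = ih$gega
sorted[5] = h$gegai

Answer: h$gegai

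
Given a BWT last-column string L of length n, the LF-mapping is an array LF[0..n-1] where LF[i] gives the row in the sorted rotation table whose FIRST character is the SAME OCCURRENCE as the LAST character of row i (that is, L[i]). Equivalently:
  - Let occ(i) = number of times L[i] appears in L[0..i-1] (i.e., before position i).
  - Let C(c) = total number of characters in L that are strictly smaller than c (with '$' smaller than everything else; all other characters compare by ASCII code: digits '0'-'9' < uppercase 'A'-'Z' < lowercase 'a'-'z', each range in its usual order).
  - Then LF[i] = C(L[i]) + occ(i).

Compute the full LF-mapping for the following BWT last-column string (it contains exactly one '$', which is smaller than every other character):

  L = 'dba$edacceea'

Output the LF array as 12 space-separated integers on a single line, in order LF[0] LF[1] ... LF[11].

Answer: 7 4 1 0 9 8 2 5 6 10 11 3

Derivation:
Char counts: '$':1, 'a':3, 'b':1, 'c':2, 'd':2, 'e':3
C (first-col start): C('$')=0, C('a')=1, C('b')=4, C('c')=5, C('d')=7, C('e')=9
L[0]='d': occ=0, LF[0]=C('d')+0=7+0=7
L[1]='b': occ=0, LF[1]=C('b')+0=4+0=4
L[2]='a': occ=0, LF[2]=C('a')+0=1+0=1
L[3]='$': occ=0, LF[3]=C('$')+0=0+0=0
L[4]='e': occ=0, LF[4]=C('e')+0=9+0=9
L[5]='d': occ=1, LF[5]=C('d')+1=7+1=8
L[6]='a': occ=1, LF[6]=C('a')+1=1+1=2
L[7]='c': occ=0, LF[7]=C('c')+0=5+0=5
L[8]='c': occ=1, LF[8]=C('c')+1=5+1=6
L[9]='e': occ=1, LF[9]=C('e')+1=9+1=10
L[10]='e': occ=2, LF[10]=C('e')+2=9+2=11
L[11]='a': occ=2, LF[11]=C('a')+2=1+2=3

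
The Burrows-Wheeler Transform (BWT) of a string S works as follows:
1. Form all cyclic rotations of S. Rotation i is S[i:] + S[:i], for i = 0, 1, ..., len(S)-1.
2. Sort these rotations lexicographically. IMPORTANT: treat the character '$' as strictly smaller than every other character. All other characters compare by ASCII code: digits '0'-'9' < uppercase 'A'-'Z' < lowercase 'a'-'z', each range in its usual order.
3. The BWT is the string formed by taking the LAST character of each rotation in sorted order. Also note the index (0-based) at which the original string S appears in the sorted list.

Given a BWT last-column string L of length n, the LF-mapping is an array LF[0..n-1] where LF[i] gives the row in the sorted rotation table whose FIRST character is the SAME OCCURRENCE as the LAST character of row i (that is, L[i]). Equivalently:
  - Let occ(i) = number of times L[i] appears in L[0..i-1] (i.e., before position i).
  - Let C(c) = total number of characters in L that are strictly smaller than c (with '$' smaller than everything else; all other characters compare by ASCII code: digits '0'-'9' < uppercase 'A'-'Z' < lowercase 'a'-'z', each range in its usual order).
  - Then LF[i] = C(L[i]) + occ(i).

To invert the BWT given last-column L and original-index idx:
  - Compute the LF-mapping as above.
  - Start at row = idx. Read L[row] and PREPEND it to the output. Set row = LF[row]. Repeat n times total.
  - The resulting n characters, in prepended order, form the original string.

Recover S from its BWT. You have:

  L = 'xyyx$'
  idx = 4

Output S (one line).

LF mapping: 1 3 4 2 0
Walk LF starting at row 4, prepending L[row]:
  step 1: row=4, L[4]='$', prepend. Next row=LF[4]=0
  step 2: row=0, L[0]='x', prepend. Next row=LF[0]=1
  step 3: row=1, L[1]='y', prepend. Next row=LF[1]=3
  step 4: row=3, L[3]='x', prepend. Next row=LF[3]=2
  step 5: row=2, L[2]='y', prepend. Next row=LF[2]=4
Reversed output: yxyx$

Answer: yxyx$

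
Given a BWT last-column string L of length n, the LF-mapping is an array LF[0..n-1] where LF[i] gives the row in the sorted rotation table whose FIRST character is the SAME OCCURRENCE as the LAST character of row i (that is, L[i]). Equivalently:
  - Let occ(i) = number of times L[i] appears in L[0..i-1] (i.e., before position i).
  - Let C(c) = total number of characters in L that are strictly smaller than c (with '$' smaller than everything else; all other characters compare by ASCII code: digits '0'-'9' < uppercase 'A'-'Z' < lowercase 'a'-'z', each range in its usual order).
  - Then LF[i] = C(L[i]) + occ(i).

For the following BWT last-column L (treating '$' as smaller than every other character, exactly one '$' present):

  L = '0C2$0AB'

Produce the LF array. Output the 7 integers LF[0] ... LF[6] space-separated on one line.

Answer: 1 6 3 0 2 4 5

Derivation:
Char counts: '$':1, '0':2, '2':1, 'A':1, 'B':1, 'C':1
C (first-col start): C('$')=0, C('0')=1, C('2')=3, C('A')=4, C('B')=5, C('C')=6
L[0]='0': occ=0, LF[0]=C('0')+0=1+0=1
L[1]='C': occ=0, LF[1]=C('C')+0=6+0=6
L[2]='2': occ=0, LF[2]=C('2')+0=3+0=3
L[3]='$': occ=0, LF[3]=C('$')+0=0+0=0
L[4]='0': occ=1, LF[4]=C('0')+1=1+1=2
L[5]='A': occ=0, LF[5]=C('A')+0=4+0=4
L[6]='B': occ=0, LF[6]=C('B')+0=5+0=5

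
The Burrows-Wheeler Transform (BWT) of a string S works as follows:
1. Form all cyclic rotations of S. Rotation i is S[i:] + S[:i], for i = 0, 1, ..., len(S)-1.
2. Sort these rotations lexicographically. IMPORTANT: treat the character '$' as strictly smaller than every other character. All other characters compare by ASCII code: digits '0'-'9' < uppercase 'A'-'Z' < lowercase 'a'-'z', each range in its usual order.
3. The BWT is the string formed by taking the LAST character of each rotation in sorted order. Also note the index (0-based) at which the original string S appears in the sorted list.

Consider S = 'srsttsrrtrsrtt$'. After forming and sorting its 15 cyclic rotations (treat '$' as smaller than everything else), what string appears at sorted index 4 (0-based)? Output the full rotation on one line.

Answer: rtrsrtt$srsttsr

Derivation:
All 15 rotations (rotation i = S[i:]+S[:i]):
  rot[0] = srsttsrrtrsrtt$
  rot[1] = rsttsrrtrsrtt$s
  rot[2] = sttsrrtrsrtt$sr
  rot[3] = ttsrrtrsrtt$srs
  rot[4] = tsrrtrsrtt$srst
  rot[5] = srrtrsrtt$srstt
  rot[6] = rrtrsrtt$srstts
  rot[7] = rtrsrtt$srsttsr
  rot[8] = trsrtt$srsttsrr
  rot[9] = rsrtt$srsttsrrt
  rot[10] = srtt$srsttsrrtr
  rot[11] = rtt$srsttsrrtrs
  rot[12] = tt$srsttsrrtrsr
  rot[13] = t$srsttsrrtrsrt
  rot[14] = $srsttsrrtrsrtt
Sorted (with $ < everything):
  sorted[0] = $srsttsrrtrsrtt
  sorted[1] = rrtrsrtt$srstts
  sorted[2] = rsrtt$srsttsrrt
  sorted[3] = rsttsrrtrsrtt$s
  sorted[4] = rtrsrtt$srsttsr
  sorted[5] = rtt$srsttsrrtrs
  sorted[6] = srrtrsrtt$srstt
  sorted[7] = srsttsrrtrsrtt$
  sorted[8] = srtt$srsttsrrtr
  sorted[9] = sttsrrtrsrtt$sr
  sorted[10] = t$srsttsrrtrsrt
  sorted[11] = trsrtt$srsttsrr
  sorted[12] = tsrrtrsrtt$srst
  sorted[13] = tt$srsttsrrtrsr
  sorted[14] = ttsrrtrsrtt$srs
sorted[4] = rtrsrtt$srsttsr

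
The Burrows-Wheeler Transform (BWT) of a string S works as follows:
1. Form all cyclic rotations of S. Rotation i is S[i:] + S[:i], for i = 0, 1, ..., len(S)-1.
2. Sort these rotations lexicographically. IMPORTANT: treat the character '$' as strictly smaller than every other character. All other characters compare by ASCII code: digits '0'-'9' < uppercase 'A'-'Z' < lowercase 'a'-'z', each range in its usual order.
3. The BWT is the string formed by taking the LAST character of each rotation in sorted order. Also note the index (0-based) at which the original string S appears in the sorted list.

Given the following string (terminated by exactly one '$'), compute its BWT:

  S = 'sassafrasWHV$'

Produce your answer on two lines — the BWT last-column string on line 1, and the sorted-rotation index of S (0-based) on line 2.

All 13 rotations (rotation i = S[i:]+S[:i]):
  rot[0] = sassafrasWHV$
  rot[1] = assafrasWHV$s
  rot[2] = ssafrasWHV$sa
  rot[3] = safrasWHV$sas
  rot[4] = afrasWHV$sass
  rot[5] = frasWHV$sassa
  rot[6] = rasWHV$sassaf
  rot[7] = asWHV$sassafr
  rot[8] = sWHV$sassafra
  rot[9] = WHV$sassafras
  rot[10] = HV$sassafrasW
  rot[11] = V$sassafrasWH
  rot[12] = $sassafrasWHV
Sorted (with $ < everything):
  sorted[0] = $sassafrasWHV  (last char: 'V')
  sorted[1] = HV$sassafrasW  (last char: 'W')
  sorted[2] = V$sassafrasWH  (last char: 'H')
  sorted[3] = WHV$sassafras  (last char: 's')
  sorted[4] = afrasWHV$sass  (last char: 's')
  sorted[5] = asWHV$sassafr  (last char: 'r')
  sorted[6] = assafrasWHV$s  (last char: 's')
  sorted[7] = frasWHV$sassa  (last char: 'a')
  sorted[8] = rasWHV$sassaf  (last char: 'f')
  sorted[9] = sWHV$sassafra  (last char: 'a')
  sorted[10] = safrasWHV$sas  (last char: 's')
  sorted[11] = sassafrasWHV$  (last char: '$')
  sorted[12] = ssafrasWHV$sa  (last char: 'a')
Last column: VWHssrsafas$a
Original string S is at sorted index 11

Answer: VWHssrsafas$a
11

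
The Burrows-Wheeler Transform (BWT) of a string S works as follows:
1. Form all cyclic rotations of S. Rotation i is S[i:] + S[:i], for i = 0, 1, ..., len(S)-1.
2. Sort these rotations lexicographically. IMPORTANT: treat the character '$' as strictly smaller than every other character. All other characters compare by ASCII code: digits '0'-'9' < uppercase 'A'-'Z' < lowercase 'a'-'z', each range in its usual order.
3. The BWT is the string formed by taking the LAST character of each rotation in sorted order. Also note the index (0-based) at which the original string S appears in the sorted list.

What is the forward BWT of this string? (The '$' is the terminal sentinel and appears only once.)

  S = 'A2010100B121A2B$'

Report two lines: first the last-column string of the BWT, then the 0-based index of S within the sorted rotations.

All 16 rotations (rotation i = S[i:]+S[:i]):
  rot[0] = A2010100B121A2B$
  rot[1] = 2010100B121A2B$A
  rot[2] = 010100B121A2B$A2
  rot[3] = 10100B121A2B$A20
  rot[4] = 0100B121A2B$A201
  rot[5] = 100B121A2B$A2010
  rot[6] = 00B121A2B$A20101
  rot[7] = 0B121A2B$A201010
  rot[8] = B121A2B$A2010100
  rot[9] = 121A2B$A2010100B
  rot[10] = 21A2B$A2010100B1
  rot[11] = 1A2B$A2010100B12
  rot[12] = A2B$A2010100B121
  rot[13] = 2B$A2010100B121A
  rot[14] = B$A2010100B121A2
  rot[15] = $A2010100B121A2B
Sorted (with $ < everything):
  sorted[0] = $A2010100B121A2B  (last char: 'B')
  sorted[1] = 00B121A2B$A20101  (last char: '1')
  sorted[2] = 0100B121A2B$A201  (last char: '1')
  sorted[3] = 010100B121A2B$A2  (last char: '2')
  sorted[4] = 0B121A2B$A201010  (last char: '0')
  sorted[5] = 100B121A2B$A2010  (last char: '0')
  sorted[6] = 10100B121A2B$A20  (last char: '0')
  sorted[7] = 121A2B$A2010100B  (last char: 'B')
  sorted[8] = 1A2B$A2010100B12  (last char: '2')
  sorted[9] = 2010100B121A2B$A  (last char: 'A')
  sorted[10] = 21A2B$A2010100B1  (last char: '1')
  sorted[11] = 2B$A2010100B121A  (last char: 'A')
  sorted[12] = A2010100B121A2B$  (last char: '$')
  sorted[13] = A2B$A2010100B121  (last char: '1')
  sorted[14] = B$A2010100B121A2  (last char: '2')
  sorted[15] = B121A2B$A2010100  (last char: '0')
Last column: B112000B2A1A$120
Original string S is at sorted index 12

Answer: B112000B2A1A$120
12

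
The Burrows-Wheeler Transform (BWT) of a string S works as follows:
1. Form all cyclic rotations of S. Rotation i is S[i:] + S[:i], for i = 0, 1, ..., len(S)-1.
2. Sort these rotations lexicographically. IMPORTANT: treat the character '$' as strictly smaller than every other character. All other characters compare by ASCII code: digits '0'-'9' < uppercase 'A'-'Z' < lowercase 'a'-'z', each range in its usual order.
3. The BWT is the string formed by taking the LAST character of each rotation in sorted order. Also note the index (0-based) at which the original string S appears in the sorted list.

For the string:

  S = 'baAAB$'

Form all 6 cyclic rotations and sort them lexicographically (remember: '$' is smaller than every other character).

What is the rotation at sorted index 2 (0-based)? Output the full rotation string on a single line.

Answer: AB$baA

Derivation:
All 6 rotations (rotation i = S[i:]+S[:i]):
  rot[0] = baAAB$
  rot[1] = aAAB$b
  rot[2] = AAB$ba
  rot[3] = AB$baA
  rot[4] = B$baAA
  rot[5] = $baAAB
Sorted (with $ < everything):
  sorted[0] = $baAAB
  sorted[1] = AAB$ba
  sorted[2] = AB$baA
  sorted[3] = B$baAA
  sorted[4] = aAAB$b
  sorted[5] = baAAB$
sorted[2] = AB$baA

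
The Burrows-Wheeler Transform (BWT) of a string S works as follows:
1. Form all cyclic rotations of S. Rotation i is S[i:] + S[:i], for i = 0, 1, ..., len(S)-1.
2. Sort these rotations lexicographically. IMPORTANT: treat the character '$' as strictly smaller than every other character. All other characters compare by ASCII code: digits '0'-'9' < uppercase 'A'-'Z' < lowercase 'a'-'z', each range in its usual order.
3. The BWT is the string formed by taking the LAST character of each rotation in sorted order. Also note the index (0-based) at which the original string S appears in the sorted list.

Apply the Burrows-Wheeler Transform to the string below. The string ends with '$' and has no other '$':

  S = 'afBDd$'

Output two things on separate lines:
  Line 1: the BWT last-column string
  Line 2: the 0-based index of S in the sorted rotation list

All 6 rotations (rotation i = S[i:]+S[:i]):
  rot[0] = afBDd$
  rot[1] = fBDd$a
  rot[2] = BDd$af
  rot[3] = Dd$afB
  rot[4] = d$afBD
  rot[5] = $afBDd
Sorted (with $ < everything):
  sorted[0] = $afBDd  (last char: 'd')
  sorted[1] = BDd$af  (last char: 'f')
  sorted[2] = Dd$afB  (last char: 'B')
  sorted[3] = afBDd$  (last char: '$')
  sorted[4] = d$afBD  (last char: 'D')
  sorted[5] = fBDd$a  (last char: 'a')
Last column: dfB$Da
Original string S is at sorted index 3

Answer: dfB$Da
3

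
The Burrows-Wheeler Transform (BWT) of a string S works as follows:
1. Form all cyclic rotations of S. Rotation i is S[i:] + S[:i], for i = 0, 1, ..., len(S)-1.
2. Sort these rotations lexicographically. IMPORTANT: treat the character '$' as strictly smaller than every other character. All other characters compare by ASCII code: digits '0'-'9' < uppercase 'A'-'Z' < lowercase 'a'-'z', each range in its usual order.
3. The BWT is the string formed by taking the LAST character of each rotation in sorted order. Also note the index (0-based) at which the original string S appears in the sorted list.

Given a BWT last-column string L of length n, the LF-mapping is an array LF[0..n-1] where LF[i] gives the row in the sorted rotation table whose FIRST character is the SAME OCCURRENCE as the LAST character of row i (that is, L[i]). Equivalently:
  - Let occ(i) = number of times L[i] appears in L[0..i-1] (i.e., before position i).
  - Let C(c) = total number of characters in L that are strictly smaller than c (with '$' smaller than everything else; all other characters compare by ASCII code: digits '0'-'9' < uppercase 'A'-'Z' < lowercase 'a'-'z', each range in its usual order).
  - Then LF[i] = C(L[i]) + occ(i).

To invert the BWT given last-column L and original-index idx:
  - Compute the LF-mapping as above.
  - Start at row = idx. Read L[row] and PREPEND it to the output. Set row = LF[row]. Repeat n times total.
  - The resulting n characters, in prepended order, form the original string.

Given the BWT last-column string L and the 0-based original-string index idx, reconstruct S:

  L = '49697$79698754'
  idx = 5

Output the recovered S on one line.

Answer: 6795977649894$

Derivation:
LF mapping: 1 10 4 11 6 0 7 12 5 13 9 8 3 2
Walk LF starting at row 5, prepending L[row]:
  step 1: row=5, L[5]='$', prepend. Next row=LF[5]=0
  step 2: row=0, L[0]='4', prepend. Next row=LF[0]=1
  step 3: row=1, L[1]='9', prepend. Next row=LF[1]=10
  step 4: row=10, L[10]='8', prepend. Next row=LF[10]=9
  step 5: row=9, L[9]='9', prepend. Next row=LF[9]=13
  step 6: row=13, L[13]='4', prepend. Next row=LF[13]=2
  step 7: row=2, L[2]='6', prepend. Next row=LF[2]=4
  step 8: row=4, L[4]='7', prepend. Next row=LF[4]=6
  step 9: row=6, L[6]='7', prepend. Next row=LF[6]=7
  step 10: row=7, L[7]='9', prepend. Next row=LF[7]=12
  step 11: row=12, L[12]='5', prepend. Next row=LF[12]=3
  step 12: row=3, L[3]='9', prepend. Next row=LF[3]=11
  step 13: row=11, L[11]='7', prepend. Next row=LF[11]=8
  step 14: row=8, L[8]='6', prepend. Next row=LF[8]=5
Reversed output: 6795977649894$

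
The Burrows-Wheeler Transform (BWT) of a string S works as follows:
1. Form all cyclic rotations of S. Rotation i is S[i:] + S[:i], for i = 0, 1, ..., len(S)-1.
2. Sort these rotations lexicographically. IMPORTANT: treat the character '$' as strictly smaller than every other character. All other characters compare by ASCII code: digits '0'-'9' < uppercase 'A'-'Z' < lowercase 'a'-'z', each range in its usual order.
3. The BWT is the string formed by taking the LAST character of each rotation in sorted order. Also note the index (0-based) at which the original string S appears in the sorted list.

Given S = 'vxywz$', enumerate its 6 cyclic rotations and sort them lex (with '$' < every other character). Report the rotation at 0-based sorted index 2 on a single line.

Answer: wz$vxy

Derivation:
All 6 rotations (rotation i = S[i:]+S[:i]):
  rot[0] = vxywz$
  rot[1] = xywz$v
  rot[2] = ywz$vx
  rot[3] = wz$vxy
  rot[4] = z$vxyw
  rot[5] = $vxywz
Sorted (with $ < everything):
  sorted[0] = $vxywz
  sorted[1] = vxywz$
  sorted[2] = wz$vxy
  sorted[3] = xywz$v
  sorted[4] = ywz$vx
  sorted[5] = z$vxyw
sorted[2] = wz$vxy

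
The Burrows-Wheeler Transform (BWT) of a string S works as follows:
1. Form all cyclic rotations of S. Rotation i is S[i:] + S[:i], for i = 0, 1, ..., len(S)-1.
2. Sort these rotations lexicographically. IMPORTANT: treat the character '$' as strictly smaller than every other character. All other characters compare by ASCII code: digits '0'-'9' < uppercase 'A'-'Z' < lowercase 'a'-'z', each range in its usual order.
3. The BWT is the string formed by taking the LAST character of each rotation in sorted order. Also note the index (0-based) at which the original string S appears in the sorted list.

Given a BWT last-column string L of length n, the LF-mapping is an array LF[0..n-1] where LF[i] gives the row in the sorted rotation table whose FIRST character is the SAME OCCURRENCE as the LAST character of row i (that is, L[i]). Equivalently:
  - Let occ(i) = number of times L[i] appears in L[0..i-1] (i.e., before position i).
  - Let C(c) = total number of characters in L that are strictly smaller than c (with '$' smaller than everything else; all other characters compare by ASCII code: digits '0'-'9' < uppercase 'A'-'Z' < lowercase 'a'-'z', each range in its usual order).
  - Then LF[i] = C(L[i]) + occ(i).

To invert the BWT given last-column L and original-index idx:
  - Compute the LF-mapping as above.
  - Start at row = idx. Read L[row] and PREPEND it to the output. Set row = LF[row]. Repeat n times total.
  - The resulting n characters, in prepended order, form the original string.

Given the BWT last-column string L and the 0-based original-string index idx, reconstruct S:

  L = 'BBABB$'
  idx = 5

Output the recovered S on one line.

Answer: BBBAB$

Derivation:
LF mapping: 2 3 1 4 5 0
Walk LF starting at row 5, prepending L[row]:
  step 1: row=5, L[5]='$', prepend. Next row=LF[5]=0
  step 2: row=0, L[0]='B', prepend. Next row=LF[0]=2
  step 3: row=2, L[2]='A', prepend. Next row=LF[2]=1
  step 4: row=1, L[1]='B', prepend. Next row=LF[1]=3
  step 5: row=3, L[3]='B', prepend. Next row=LF[3]=4
  step 6: row=4, L[4]='B', prepend. Next row=LF[4]=5
Reversed output: BBBAB$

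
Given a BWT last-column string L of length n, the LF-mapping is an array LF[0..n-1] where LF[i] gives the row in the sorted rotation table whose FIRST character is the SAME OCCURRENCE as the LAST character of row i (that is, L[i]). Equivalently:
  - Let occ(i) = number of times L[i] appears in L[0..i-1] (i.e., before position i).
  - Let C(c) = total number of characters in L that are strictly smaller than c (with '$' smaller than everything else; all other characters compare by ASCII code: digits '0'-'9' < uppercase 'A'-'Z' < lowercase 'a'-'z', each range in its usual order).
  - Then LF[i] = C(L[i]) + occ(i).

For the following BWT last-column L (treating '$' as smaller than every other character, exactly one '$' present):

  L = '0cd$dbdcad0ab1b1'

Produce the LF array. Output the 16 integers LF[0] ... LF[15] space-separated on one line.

Char counts: '$':1, '0':2, '1':2, 'a':2, 'b':3, 'c':2, 'd':4
C (first-col start): C('$')=0, C('0')=1, C('1')=3, C('a')=5, C('b')=7, C('c')=10, C('d')=12
L[0]='0': occ=0, LF[0]=C('0')+0=1+0=1
L[1]='c': occ=0, LF[1]=C('c')+0=10+0=10
L[2]='d': occ=0, LF[2]=C('d')+0=12+0=12
L[3]='$': occ=0, LF[3]=C('$')+0=0+0=0
L[4]='d': occ=1, LF[4]=C('d')+1=12+1=13
L[5]='b': occ=0, LF[5]=C('b')+0=7+0=7
L[6]='d': occ=2, LF[6]=C('d')+2=12+2=14
L[7]='c': occ=1, LF[7]=C('c')+1=10+1=11
L[8]='a': occ=0, LF[8]=C('a')+0=5+0=5
L[9]='d': occ=3, LF[9]=C('d')+3=12+3=15
L[10]='0': occ=1, LF[10]=C('0')+1=1+1=2
L[11]='a': occ=1, LF[11]=C('a')+1=5+1=6
L[12]='b': occ=1, LF[12]=C('b')+1=7+1=8
L[13]='1': occ=0, LF[13]=C('1')+0=3+0=3
L[14]='b': occ=2, LF[14]=C('b')+2=7+2=9
L[15]='1': occ=1, LF[15]=C('1')+1=3+1=4

Answer: 1 10 12 0 13 7 14 11 5 15 2 6 8 3 9 4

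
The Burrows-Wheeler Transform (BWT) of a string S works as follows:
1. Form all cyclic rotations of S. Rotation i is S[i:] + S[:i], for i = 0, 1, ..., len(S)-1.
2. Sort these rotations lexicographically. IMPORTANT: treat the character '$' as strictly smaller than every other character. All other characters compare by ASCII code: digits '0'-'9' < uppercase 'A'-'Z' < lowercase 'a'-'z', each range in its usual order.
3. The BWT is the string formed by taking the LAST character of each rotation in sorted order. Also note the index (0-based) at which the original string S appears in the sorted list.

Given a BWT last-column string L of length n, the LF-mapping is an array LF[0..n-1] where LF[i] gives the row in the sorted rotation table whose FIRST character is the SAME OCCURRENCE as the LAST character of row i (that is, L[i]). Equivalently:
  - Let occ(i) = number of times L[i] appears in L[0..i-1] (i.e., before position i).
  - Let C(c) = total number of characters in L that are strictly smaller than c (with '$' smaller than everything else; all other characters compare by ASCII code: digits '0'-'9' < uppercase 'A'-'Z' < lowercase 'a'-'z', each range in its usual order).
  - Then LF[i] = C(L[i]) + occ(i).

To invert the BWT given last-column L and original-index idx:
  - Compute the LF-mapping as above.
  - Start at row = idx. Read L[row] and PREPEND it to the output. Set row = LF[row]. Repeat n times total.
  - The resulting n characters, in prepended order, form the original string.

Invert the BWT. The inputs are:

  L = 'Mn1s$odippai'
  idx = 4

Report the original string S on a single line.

Answer: disappoin1M$

Derivation:
LF mapping: 2 7 1 11 0 8 4 5 9 10 3 6
Walk LF starting at row 4, prepending L[row]:
  step 1: row=4, L[4]='$', prepend. Next row=LF[4]=0
  step 2: row=0, L[0]='M', prepend. Next row=LF[0]=2
  step 3: row=2, L[2]='1', prepend. Next row=LF[2]=1
  step 4: row=1, L[1]='n', prepend. Next row=LF[1]=7
  step 5: row=7, L[7]='i', prepend. Next row=LF[7]=5
  step 6: row=5, L[5]='o', prepend. Next row=LF[5]=8
  step 7: row=8, L[8]='p', prepend. Next row=LF[8]=9
  step 8: row=9, L[9]='p', prepend. Next row=LF[9]=10
  step 9: row=10, L[10]='a', prepend. Next row=LF[10]=3
  step 10: row=3, L[3]='s', prepend. Next row=LF[3]=11
  step 11: row=11, L[11]='i', prepend. Next row=LF[11]=6
  step 12: row=6, L[6]='d', prepend. Next row=LF[6]=4
Reversed output: disappoin1M$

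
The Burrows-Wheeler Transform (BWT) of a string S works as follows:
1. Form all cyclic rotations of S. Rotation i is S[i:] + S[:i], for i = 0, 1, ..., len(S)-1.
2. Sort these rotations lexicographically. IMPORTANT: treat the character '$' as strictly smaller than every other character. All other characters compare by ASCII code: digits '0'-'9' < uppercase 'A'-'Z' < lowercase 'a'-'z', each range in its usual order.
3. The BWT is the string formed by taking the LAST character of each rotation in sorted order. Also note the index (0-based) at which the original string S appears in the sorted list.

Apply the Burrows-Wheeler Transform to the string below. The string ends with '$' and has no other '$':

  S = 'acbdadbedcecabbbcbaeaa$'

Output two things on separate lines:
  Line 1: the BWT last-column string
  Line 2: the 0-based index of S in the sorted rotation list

All 23 rotations (rotation i = S[i:]+S[:i]):
  rot[0] = acbdadbedcecabbbcbaeaa$
  rot[1] = cbdadbedcecabbbcbaeaa$a
  rot[2] = bdadbedcecabbbcbaeaa$ac
  rot[3] = dadbedcecabbbcbaeaa$acb
  rot[4] = adbedcecabbbcbaeaa$acbd
  rot[5] = dbedcecabbbcbaeaa$acbda
  rot[6] = bedcecabbbcbaeaa$acbdad
  rot[7] = edcecabbbcbaeaa$acbdadb
  rot[8] = dcecabbbcbaeaa$acbdadbe
  rot[9] = cecabbbcbaeaa$acbdadbed
  rot[10] = ecabbbcbaeaa$acbdadbedc
  rot[11] = cabbbcbaeaa$acbdadbedce
  rot[12] = abbbcbaeaa$acbdadbedcec
  rot[13] = bbbcbaeaa$acbdadbedceca
  rot[14] = bbcbaeaa$acbdadbedcecab
  rot[15] = bcbaeaa$acbdadbedcecabb
  rot[16] = cbaeaa$acbdadbedcecabbb
  rot[17] = baeaa$acbdadbedcecabbbc
  rot[18] = aeaa$acbdadbedcecabbbcb
  rot[19] = eaa$acbdadbedcecabbbcba
  rot[20] = aa$acbdadbedcecabbbcbae
  rot[21] = a$acbdadbedcecabbbcbaea
  rot[22] = $acbdadbedcecabbbcbaeaa
Sorted (with $ < everything):
  sorted[0] = $acbdadbedcecabbbcbaeaa  (last char: 'a')
  sorted[1] = a$acbdadbedcecabbbcbaea  (last char: 'a')
  sorted[2] = aa$acbdadbedcecabbbcbae  (last char: 'e')
  sorted[3] = abbbcbaeaa$acbdadbedcec  (last char: 'c')
  sorted[4] = acbdadbedcecabbbcbaeaa$  (last char: '$')
  sorted[5] = adbedcecabbbcbaeaa$acbd  (last char: 'd')
  sorted[6] = aeaa$acbdadbedcecabbbcb  (last char: 'b')
  sorted[7] = baeaa$acbdadbedcecabbbc  (last char: 'c')
  sorted[8] = bbbcbaeaa$acbdadbedceca  (last char: 'a')
  sorted[9] = bbcbaeaa$acbdadbedcecab  (last char: 'b')
  sorted[10] = bcbaeaa$acbdadbedcecabb  (last char: 'b')
  sorted[11] = bdadbedcecabbbcbaeaa$ac  (last char: 'c')
  sorted[12] = bedcecabbbcbaeaa$acbdad  (last char: 'd')
  sorted[13] = cabbbcbaeaa$acbdadbedce  (last char: 'e')
  sorted[14] = cbaeaa$acbdadbedcecabbb  (last char: 'b')
  sorted[15] = cbdadbedcecabbbcbaeaa$a  (last char: 'a')
  sorted[16] = cecabbbcbaeaa$acbdadbed  (last char: 'd')
  sorted[17] = dadbedcecabbbcbaeaa$acb  (last char: 'b')
  sorted[18] = dbedcecabbbcbaeaa$acbda  (last char: 'a')
  sorted[19] = dcecabbbcbaeaa$acbdadbe  (last char: 'e')
  sorted[20] = eaa$acbdadbedcecabbbcba  (last char: 'a')
  sorted[21] = ecabbbcbaeaa$acbdadbedc  (last char: 'c')
  sorted[22] = edcecabbbcbaeaa$acbdadb  (last char: 'b')
Last column: aaec$dbcabbcdebadbaeacb
Original string S is at sorted index 4

Answer: aaec$dbcabbcdebadbaeacb
4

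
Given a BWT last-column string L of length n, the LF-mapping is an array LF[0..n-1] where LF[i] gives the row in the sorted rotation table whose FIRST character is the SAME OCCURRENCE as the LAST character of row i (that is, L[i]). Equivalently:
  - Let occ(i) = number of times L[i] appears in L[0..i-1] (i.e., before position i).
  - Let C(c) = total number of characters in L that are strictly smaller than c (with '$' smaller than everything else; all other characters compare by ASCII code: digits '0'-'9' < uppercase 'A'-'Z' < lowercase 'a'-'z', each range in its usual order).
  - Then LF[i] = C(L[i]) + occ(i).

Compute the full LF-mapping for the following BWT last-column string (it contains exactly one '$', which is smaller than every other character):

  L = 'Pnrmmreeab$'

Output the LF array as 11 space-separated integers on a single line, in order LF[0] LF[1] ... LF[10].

Char counts: '$':1, 'P':1, 'a':1, 'b':1, 'e':2, 'm':2, 'n':1, 'r':2
C (first-col start): C('$')=0, C('P')=1, C('a')=2, C('b')=3, C('e')=4, C('m')=6, C('n')=8, C('r')=9
L[0]='P': occ=0, LF[0]=C('P')+0=1+0=1
L[1]='n': occ=0, LF[1]=C('n')+0=8+0=8
L[2]='r': occ=0, LF[2]=C('r')+0=9+0=9
L[3]='m': occ=0, LF[3]=C('m')+0=6+0=6
L[4]='m': occ=1, LF[4]=C('m')+1=6+1=7
L[5]='r': occ=1, LF[5]=C('r')+1=9+1=10
L[6]='e': occ=0, LF[6]=C('e')+0=4+0=4
L[7]='e': occ=1, LF[7]=C('e')+1=4+1=5
L[8]='a': occ=0, LF[8]=C('a')+0=2+0=2
L[9]='b': occ=0, LF[9]=C('b')+0=3+0=3
L[10]='$': occ=0, LF[10]=C('$')+0=0+0=0

Answer: 1 8 9 6 7 10 4 5 2 3 0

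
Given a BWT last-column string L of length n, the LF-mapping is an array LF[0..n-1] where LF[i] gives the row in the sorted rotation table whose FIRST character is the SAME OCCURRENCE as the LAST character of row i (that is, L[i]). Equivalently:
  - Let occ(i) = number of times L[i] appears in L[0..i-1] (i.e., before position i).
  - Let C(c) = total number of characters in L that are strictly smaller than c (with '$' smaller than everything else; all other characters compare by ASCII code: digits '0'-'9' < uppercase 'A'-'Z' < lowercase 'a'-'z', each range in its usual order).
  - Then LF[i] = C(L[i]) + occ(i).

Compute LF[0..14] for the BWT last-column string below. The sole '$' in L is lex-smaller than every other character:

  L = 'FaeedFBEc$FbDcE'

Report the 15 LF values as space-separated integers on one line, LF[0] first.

Answer: 5 8 13 14 12 6 1 3 10 0 7 9 2 11 4

Derivation:
Char counts: '$':1, 'B':1, 'D':1, 'E':2, 'F':3, 'a':1, 'b':1, 'c':2, 'd':1, 'e':2
C (first-col start): C('$')=0, C('B')=1, C('D')=2, C('E')=3, C('F')=5, C('a')=8, C('b')=9, C('c')=10, C('d')=12, C('e')=13
L[0]='F': occ=0, LF[0]=C('F')+0=5+0=5
L[1]='a': occ=0, LF[1]=C('a')+0=8+0=8
L[2]='e': occ=0, LF[2]=C('e')+0=13+0=13
L[3]='e': occ=1, LF[3]=C('e')+1=13+1=14
L[4]='d': occ=0, LF[4]=C('d')+0=12+0=12
L[5]='F': occ=1, LF[5]=C('F')+1=5+1=6
L[6]='B': occ=0, LF[6]=C('B')+0=1+0=1
L[7]='E': occ=0, LF[7]=C('E')+0=3+0=3
L[8]='c': occ=0, LF[8]=C('c')+0=10+0=10
L[9]='$': occ=0, LF[9]=C('$')+0=0+0=0
L[10]='F': occ=2, LF[10]=C('F')+2=5+2=7
L[11]='b': occ=0, LF[11]=C('b')+0=9+0=9
L[12]='D': occ=0, LF[12]=C('D')+0=2+0=2
L[13]='c': occ=1, LF[13]=C('c')+1=10+1=11
L[14]='E': occ=1, LF[14]=C('E')+1=3+1=4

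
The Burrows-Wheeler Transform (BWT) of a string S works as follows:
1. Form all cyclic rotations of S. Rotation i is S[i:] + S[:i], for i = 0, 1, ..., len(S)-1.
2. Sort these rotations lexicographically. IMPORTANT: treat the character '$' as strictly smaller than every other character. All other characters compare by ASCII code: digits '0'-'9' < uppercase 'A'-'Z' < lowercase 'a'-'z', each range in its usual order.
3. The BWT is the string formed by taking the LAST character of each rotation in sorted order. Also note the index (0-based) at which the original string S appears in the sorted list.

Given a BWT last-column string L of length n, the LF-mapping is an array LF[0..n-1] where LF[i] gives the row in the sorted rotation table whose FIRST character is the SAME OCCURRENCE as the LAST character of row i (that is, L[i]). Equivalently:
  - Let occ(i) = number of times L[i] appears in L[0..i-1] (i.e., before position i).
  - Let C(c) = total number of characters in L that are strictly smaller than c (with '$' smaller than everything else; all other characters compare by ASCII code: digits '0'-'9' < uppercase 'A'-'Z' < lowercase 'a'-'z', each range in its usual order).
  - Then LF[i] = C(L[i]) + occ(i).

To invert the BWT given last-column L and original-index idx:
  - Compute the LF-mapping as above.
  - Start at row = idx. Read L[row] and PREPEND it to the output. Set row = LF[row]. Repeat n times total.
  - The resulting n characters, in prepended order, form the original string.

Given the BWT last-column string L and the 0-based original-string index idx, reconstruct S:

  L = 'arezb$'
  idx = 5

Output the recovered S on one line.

Answer: zebra$

Derivation:
LF mapping: 1 4 3 5 2 0
Walk LF starting at row 5, prepending L[row]:
  step 1: row=5, L[5]='$', prepend. Next row=LF[5]=0
  step 2: row=0, L[0]='a', prepend. Next row=LF[0]=1
  step 3: row=1, L[1]='r', prepend. Next row=LF[1]=4
  step 4: row=4, L[4]='b', prepend. Next row=LF[4]=2
  step 5: row=2, L[2]='e', prepend. Next row=LF[2]=3
  step 6: row=3, L[3]='z', prepend. Next row=LF[3]=5
Reversed output: zebra$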